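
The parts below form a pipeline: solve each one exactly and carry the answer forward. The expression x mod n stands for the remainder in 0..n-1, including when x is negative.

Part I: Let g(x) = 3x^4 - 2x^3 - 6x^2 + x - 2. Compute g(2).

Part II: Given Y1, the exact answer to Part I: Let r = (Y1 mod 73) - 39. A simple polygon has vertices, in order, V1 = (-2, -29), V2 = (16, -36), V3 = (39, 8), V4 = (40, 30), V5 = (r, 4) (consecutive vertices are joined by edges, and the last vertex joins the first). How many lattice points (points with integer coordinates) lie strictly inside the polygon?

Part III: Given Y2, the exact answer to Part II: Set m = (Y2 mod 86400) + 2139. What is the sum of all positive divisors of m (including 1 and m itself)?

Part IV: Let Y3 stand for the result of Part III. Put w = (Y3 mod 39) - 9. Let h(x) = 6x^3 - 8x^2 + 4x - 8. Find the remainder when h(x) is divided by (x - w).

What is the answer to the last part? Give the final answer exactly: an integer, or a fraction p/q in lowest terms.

Part I: 3*(2)^4 - 2*(2)^3 - 6*(2)^2 + 1*(2)^1 - 2 = (48) + (-16) + (-24) + (2) + (-2) = 8; answer 8
Part II: Y1 = 8; r = -31; cross terms: (-2*-36 - 16*-29)=536, (16*8 - 39*-36)=1532, (39*30 - 40*8)=850, (40*4 - -31*30)=1090, (-31*-29 - -2*4)=907; twice the area = |4915| = 4915; area = 4915/2; boundary points = 1 + 1 + 1 + 1 + 1 = 5; strictly interior points = area - boundary/2 + 1 = 2456; answer 2456
Part III: Y2 = 2456; m = 4595; 4595 = 5 * 919; sigma = (1 + 5) * (1 + 919) = 6 * 920 = 5520; answer 5520
Part IV: Y3 = 5520; w = 12; remainder = value at the root: 6*(12)^3 - 8*(12)^2 + 4*(12)^1 - 8 = (10368) + (-1152) + (48) + (-8) = 9256; answer 9256

9256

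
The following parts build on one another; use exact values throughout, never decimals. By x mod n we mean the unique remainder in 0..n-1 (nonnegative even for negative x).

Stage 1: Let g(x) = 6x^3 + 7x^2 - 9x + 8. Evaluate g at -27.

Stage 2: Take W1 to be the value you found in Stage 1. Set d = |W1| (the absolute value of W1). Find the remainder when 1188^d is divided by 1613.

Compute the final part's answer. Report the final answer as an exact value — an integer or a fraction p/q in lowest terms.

869

Stage 1: 6*(-27)^3 + 7*(-27)^2 - 9*(-27)^1 + 8 = (-118098) + (5103) + (243) + (8) = -112744; answer -112744
Stage 2: W1 = -112744; d = 112744; squarings mod 1613: 1188^1=1188, 1188^2=1582, 1188^4=961, 1188^8=885, 1188^16=920, 1188^32=1188, 1188^64=1582, 1188^128=961, 1188^256=885, 1188^512=920, 1188^1024=1188, 1188^2048=1582, 1188^4096=961, 1188^8192=885, 1188^16384=920, 1188^32768=1188, 1188^65536=1582; 1188^112744 = 1188^8 * 1188^32 * 1188^64 * 1188^2048 * 1188^4096 * 1188^8192 * 1188^32768 * 1188^65536 = 869 (mod 1613); answer 869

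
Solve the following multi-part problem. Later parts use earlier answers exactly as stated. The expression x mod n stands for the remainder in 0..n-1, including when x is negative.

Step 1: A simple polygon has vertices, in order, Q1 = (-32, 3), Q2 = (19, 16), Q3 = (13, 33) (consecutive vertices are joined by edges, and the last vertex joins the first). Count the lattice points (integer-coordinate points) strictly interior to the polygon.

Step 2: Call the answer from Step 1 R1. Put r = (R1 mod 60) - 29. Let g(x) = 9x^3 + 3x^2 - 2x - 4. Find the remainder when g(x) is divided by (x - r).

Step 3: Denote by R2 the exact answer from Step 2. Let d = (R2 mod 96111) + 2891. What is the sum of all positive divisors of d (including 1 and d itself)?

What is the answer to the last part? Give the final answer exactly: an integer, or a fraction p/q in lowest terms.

40488

Step 1: cross terms: (-32*16 - 19*3)=-569, (19*33 - 13*16)=419, (13*3 - -32*33)=1095; twice the area = |945| = 945; area = 945/2; boundary points = 1 + 1 + 15 = 17; strictly interior points = area - boundary/2 + 1 = 465; answer 465
Step 2: R1 = 465; r = 16; remainder = value at the root: 9*(16)^3 + 3*(16)^2 - 2*(16)^1 - 4 = (36864) + (768) + (-32) + (-4) = 37596; answer 37596
Step 3: R2 = 37596; d = 40487; 40487 is prime, so its only divisors are 1 and 40487; sigma = 1 + 40487 = 40488; answer 40488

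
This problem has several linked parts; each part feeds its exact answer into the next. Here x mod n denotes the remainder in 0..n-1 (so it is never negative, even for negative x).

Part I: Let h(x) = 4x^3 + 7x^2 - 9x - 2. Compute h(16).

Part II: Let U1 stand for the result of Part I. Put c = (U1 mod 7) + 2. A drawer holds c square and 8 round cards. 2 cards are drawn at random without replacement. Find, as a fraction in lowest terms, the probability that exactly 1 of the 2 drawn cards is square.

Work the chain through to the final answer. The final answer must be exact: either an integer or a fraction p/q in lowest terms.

Part I: 4*(16)^3 + 7*(16)^2 - 9*(16)^1 - 2 = (16384) + (1792) + (-144) + (-2) = 18030; answer 18030
Part II: U1 = 18030; c = 7; total draws C(15,2) = 105; favorable C(7,1)*C(8,1) = 56; P = 8/15; answer 8/15

8/15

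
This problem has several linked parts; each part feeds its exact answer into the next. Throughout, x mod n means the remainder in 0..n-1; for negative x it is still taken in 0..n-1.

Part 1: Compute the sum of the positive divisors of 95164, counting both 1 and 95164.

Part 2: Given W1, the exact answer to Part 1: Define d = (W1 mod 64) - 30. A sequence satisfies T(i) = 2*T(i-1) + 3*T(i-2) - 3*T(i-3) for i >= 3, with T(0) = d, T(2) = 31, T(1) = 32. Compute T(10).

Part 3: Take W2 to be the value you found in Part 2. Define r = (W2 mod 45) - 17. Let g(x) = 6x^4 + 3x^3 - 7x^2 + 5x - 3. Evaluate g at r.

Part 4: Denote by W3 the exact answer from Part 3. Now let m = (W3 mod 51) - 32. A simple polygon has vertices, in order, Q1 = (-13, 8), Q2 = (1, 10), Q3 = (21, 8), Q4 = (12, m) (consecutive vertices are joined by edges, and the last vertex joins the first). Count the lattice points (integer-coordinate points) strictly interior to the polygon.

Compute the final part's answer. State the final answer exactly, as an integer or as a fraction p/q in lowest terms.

Part 1: 95164 = 2^2 * 37 * 643; sigma = (1 + 2 + 4) * (1 + 37) * (1 + 643) = 7 * 38 * 644 = 171304; answer 171304
Part 2: W1 = 171304; d = 10; T(3) = 2*(31) + 3*(32) - 3*(10) = 128; iterating: T(3)=128, T(4)=253, T(5)=797, T(6)=1969, T(7)=5570, T(8)=14656, T(9)=40115, T(10)=107488; answer 107488
Part 3: W2 = 107488; r = 11; 6*(11)^4 + 3*(11)^3 - 7*(11)^2 + 5*(11)^1 - 3 = (87846) + (3993) + (-847) + (55) + (-3) = 91044; answer 91044
Part 4: W3 = 91044; m = -23; cross terms: (-13*10 - 1*8)=-138, (1*8 - 21*10)=-202, (21*-23 - 12*8)=-579, (12*8 - -13*-23)=-203; twice the area = |-1122| = 1122; area = 561; boundary points = 2 + 2 + 1 + 1 = 6; strictly interior points = area - boundary/2 + 1 = 559; answer 559

559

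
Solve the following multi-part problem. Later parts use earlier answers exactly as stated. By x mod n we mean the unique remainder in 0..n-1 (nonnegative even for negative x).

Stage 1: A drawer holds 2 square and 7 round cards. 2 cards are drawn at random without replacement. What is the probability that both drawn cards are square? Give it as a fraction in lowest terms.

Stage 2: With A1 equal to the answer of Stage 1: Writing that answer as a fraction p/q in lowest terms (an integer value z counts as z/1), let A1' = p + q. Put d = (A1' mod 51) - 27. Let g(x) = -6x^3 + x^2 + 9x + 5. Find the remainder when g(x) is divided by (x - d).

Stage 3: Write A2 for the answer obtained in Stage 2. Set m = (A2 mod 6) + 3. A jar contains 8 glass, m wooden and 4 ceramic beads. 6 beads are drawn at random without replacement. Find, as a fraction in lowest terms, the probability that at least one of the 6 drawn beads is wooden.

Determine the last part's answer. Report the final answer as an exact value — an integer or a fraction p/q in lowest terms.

210/221

Stage 1: total draws C(9,2) = 36; favorable C(2,2) = 1; P = 1/36; answer 1/36
Stage 2: A1 = 1/36; threaded value p + q = 37; d = 10; remainder = value at the root: -6*(10)^3 + 1*(10)^2 + 9*(10)^1 + 5 = (-6000) + (100) + (90) + (5) = -5805; answer -5805
Stage 3: A2 = -5805; m = 6; total draws C(18,6) = 18564; complement C(12,6) = 924; favorable 18564 - 924 = 17640; P = 210/221; answer 210/221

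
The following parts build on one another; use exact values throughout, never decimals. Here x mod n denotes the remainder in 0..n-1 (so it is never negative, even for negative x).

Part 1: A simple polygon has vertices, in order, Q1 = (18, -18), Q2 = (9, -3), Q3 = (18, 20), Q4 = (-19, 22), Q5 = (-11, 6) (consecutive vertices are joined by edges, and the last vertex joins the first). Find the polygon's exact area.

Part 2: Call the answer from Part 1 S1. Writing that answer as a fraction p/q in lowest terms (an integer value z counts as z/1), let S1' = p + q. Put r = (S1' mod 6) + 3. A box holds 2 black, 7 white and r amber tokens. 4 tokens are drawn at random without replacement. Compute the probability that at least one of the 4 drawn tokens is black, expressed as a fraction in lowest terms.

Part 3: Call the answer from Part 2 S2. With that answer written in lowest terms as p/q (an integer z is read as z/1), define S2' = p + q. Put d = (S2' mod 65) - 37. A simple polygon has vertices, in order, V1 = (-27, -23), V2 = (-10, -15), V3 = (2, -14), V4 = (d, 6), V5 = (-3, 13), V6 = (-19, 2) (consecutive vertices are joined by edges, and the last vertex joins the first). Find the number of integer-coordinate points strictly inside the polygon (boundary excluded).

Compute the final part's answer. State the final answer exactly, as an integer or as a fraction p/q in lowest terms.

469

Part 1: cross terms: (18*-3 - 9*-18)=108, (9*20 - 18*-3)=234, (18*22 - -19*20)=776, (-19*6 - -11*22)=128, (-11*-18 - 18*6)=90; twice the area = |1336| = 1336; area = 668; answer 668
Part 2: S1 = 668; threaded value p + q = 669; r = 6; total draws C(15,4) = 1365; complement C(13,4) = 715; favorable 1365 - 715 = 650; P = 10/21; answer 10/21
Part 3: S2 = 10/21; threaded value p + q = 31; d = -6; cross terms: (-27*-15 - -10*-23)=175, (-10*-14 - 2*-15)=170, (2*6 - -6*-14)=-72, (-6*13 - -3*6)=-60, (-3*2 - -19*13)=241, (-19*-23 - -27*2)=491; twice the area = |945| = 945; area = 945/2; boundary points = 1 + 1 + 4 + 1 + 1 + 1 = 9; strictly interior points = area - boundary/2 + 1 = 469; answer 469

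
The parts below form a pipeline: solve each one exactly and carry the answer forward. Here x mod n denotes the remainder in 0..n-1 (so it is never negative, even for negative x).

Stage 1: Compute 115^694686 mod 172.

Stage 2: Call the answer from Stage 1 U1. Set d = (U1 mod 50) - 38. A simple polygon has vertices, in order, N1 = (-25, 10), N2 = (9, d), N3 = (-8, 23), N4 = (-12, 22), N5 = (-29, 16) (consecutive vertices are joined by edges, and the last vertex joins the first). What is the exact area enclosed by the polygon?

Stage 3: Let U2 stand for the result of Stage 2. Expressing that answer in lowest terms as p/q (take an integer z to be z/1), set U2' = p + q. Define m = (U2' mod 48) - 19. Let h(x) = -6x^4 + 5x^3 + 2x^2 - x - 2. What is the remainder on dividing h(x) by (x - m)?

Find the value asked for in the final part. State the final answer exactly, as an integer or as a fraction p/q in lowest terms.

Stage 1: squarings mod 172: 115^1=115, 115^2=153, 115^4=17, 115^8=117, 115^16=101, 115^32=53, 115^64=57, 115^128=153, 115^256=17, 115^512=117, 115^1024=101, 115^2048=53, 115^4096=57, 115^8192=153, 115^16384=17, 115^32768=117, 115^65536=101, 115^131072=53, 115^262144=57, 115^524288=153; 115^694686 = 115^2 * 115^4 * 115^8 * 115^16 * 115^128 * 115^256 * 115^2048 * 115^4096 * 115^32768 * 115^131072 * 115^524288 = 21 (mod 172); answer 21
Stage 2: U1 = 21; d = -17; cross terms: (-25*-17 - 9*10)=335, (9*23 - -8*-17)=71, (-8*22 - -12*23)=100, (-12*16 - -29*22)=446, (-29*10 - -25*16)=110; twice the area = |1062| = 1062; area = 531; answer 531
Stage 3: U2 = 531; threaded value p + q = 532; m = -15; remainder = value at the root: -6*(-15)^4 + 5*(-15)^3 + 2*(-15)^2 - 1*(-15)^1 - 2 = (-303750) + (-16875) + (450) + (15) + (-2) = -320162; answer -320162

-320162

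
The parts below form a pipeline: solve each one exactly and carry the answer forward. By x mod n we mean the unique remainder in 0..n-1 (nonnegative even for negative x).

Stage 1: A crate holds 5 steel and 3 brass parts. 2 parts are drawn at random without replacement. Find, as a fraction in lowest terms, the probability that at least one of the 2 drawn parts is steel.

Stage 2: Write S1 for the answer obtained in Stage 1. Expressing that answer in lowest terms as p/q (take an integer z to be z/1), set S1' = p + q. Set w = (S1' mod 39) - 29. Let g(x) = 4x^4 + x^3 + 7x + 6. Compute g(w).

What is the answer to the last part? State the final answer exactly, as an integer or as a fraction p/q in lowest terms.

199026

Stage 1: total draws C(8,2) = 28; complement C(3,2) = 3; favorable 28 - 3 = 25; P = 25/28; answer 25/28
Stage 2: S1 = 25/28; threaded value p + q = 53; w = -15; 4*(-15)^4 + 1*(-15)^3 + 7*(-15)^1 + 6 = (202500) + (-3375) + (-105) + (6) = 199026; answer 199026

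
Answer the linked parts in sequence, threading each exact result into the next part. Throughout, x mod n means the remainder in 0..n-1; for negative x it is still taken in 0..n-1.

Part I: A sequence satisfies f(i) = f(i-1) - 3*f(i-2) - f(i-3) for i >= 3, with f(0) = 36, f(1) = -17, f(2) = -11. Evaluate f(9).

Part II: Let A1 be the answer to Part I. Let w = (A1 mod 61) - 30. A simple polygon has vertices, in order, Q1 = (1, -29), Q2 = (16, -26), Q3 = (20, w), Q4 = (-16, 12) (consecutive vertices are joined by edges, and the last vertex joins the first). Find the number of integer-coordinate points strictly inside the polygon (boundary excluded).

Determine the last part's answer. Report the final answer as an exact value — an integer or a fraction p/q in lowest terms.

565

Part I: f(3) = 1*(-11) - 3*(-17) - 1*(36) = 4; iterating: f(3)=4, f(4)=54, f(5)=53, f(6)=-113, f(7)=-326, f(8)=-40, f(9)=1051; answer 1051
Part II: A1 = 1051; w = -16; cross terms: (1*-26 - 16*-29)=438, (16*-16 - 20*-26)=264, (20*12 - -16*-16)=-16, (-16*-29 - 1*12)=452; twice the area = |1138| = 1138; area = 569; boundary points = 3 + 2 + 4 + 1 = 10; strictly interior points = area - boundary/2 + 1 = 565; answer 565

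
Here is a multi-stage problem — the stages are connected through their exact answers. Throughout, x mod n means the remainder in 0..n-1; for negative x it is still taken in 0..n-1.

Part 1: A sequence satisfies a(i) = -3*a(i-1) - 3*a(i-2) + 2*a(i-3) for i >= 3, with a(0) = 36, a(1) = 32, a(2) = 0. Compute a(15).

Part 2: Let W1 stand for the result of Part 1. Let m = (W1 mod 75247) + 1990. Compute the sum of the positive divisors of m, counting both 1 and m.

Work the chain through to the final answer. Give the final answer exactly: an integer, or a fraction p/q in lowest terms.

Part 1: a(3) = -3*(0) - 3*(32) + 2*(36) = -24; iterating: a(3)=-24, a(4)=136, a(5)=-336, a(6)=552, a(7)=-376, a(8)=-1200, a(9)=5832, a(10)=-14648, a(11)=24048, a(12)=-16536, a(13)=-51832, a(14)=253200, a(15)=-637176; answer -637176
Part 2: W1 = -637176; m = 42037; 42037 = 127 * 331; sigma = (1 + 127) * (1 + 331) = 128 * 332 = 42496; answer 42496

42496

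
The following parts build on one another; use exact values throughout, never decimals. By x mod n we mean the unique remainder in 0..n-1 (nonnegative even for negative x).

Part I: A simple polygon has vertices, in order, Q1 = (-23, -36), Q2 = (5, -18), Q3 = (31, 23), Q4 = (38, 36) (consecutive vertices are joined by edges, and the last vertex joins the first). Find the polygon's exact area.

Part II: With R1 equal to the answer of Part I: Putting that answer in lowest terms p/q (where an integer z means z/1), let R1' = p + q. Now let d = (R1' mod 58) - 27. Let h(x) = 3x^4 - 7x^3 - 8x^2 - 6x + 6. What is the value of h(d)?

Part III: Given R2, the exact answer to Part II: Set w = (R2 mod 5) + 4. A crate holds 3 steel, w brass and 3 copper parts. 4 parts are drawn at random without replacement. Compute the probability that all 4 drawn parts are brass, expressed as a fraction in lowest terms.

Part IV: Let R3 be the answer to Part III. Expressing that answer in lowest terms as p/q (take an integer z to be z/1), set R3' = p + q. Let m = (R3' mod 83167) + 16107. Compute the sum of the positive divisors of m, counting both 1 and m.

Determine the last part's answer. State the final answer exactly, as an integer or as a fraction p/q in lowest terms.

Part I: cross terms: (-23*-18 - 5*-36)=594, (5*23 - 31*-18)=673, (31*36 - 38*23)=242, (38*-36 - -23*36)=-540; twice the area = |969| = 969; area = 969/2; answer 969/2
Part II: R1 = 969/2; threaded value p + q = 971; d = 16; 3*(16)^4 - 7*(16)^3 - 8*(16)^2 - 6*(16)^1 + 6 = (196608) + (-28672) + (-2048) + (-96) + (6) = 165798; answer 165798
Part III: R2 = 165798; w = 7; total draws C(13,4) = 715; favorable C(7,4) = 35; P = 7/143; answer 7/143
Part IV: R3 = 7/143; threaded value p + q = 150; m = 16257; 16257 = 3 * 5419; sigma = (1 + 3) * (1 + 5419) = 4 * 5420 = 21680; answer 21680

21680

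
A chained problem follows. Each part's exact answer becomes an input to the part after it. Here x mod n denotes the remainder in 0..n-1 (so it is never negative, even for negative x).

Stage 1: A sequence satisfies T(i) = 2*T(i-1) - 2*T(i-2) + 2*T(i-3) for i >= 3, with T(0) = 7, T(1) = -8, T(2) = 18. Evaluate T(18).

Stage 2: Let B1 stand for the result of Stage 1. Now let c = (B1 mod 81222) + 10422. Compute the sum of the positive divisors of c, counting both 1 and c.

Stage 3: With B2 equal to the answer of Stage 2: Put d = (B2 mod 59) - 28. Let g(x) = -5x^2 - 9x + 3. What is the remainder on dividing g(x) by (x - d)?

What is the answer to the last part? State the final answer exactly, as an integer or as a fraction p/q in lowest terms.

-11

Stage 1: T(3) = 2*(18) - 2*(-8) + 2*(7) = 66; iterating: T(3)=66, T(4)=80, T(5)=64, T(6)=100, T(7)=232, T(8)=392, T(9)=520, T(10)=720, T(11)=1184, T(12)=1968, T(13)=3008, T(14)=4448, T(15)=6816, T(16)=10752, T(17)=16768, T(18)=25664; answer 25664
Stage 2: B1 = 25664; c = 36086; 36086 = 2 * 18043; sigma = (1 + 2) * (1 + 18043) = 3 * 18044 = 54132; answer 54132
Stage 3: B2 = 54132; d = 1; remainder = value at the root: -5*(1)^2 - 9*(1)^1 + 3 = (-5) + (-9) + (3) = -11; answer -11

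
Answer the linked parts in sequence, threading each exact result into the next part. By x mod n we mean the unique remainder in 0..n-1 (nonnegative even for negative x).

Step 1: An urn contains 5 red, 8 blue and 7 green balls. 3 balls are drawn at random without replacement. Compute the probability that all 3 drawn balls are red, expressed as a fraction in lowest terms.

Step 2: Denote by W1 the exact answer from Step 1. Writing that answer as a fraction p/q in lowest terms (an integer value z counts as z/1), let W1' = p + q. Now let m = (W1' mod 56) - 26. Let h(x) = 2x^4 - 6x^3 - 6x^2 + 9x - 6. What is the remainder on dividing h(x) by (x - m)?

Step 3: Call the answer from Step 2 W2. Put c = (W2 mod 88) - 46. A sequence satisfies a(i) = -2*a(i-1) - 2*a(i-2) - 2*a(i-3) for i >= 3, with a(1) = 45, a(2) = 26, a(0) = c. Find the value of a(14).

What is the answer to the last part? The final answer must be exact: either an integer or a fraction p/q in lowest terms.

Step 1: total draws C(20,3) = 1140; favorable C(5,3) = 10; P = 1/114; answer 1/114
Step 2: W1 = 1/114; threaded value p + q = 115; m = -23; remainder = value at the root: 2*(-23)^4 - 6*(-23)^3 - 6*(-23)^2 + 9*(-23)^1 - 6 = (559682) + (73002) + (-3174) + (-207) + (-6) = 629297; answer 629297
Step 3: W2 = 629297; c = -37; a(3) = -2*(26) - 2*(45) - 2*(-37) = -68; iterating: a(3)=-68, a(4)=-6, a(5)=96, a(6)=-44, a(7)=-92, a(8)=80, a(9)=112, a(10)=-200, a(11)=16, a(12)=144, a(13)=80, a(14)=-480; answer -480

-480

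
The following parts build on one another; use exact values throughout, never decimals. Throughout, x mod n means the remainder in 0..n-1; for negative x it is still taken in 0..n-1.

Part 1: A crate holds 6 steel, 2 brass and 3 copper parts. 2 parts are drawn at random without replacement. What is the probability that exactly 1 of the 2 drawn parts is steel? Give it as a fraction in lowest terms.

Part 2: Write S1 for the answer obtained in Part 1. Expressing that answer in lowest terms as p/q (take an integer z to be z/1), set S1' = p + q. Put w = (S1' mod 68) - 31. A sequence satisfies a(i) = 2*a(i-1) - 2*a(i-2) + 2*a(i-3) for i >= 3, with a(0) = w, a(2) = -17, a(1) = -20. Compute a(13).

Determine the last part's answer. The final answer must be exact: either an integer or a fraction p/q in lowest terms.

Part 1: total draws C(11,2) = 55; favorable C(6,1)*C(5,1) = 30; P = 6/11; answer 6/11
Part 2: S1 = 6/11; threaded value p + q = 17; w = -14; a(3) = 2*(-17) - 2*(-20) + 2*(-14) = -22; iterating: a(3)=-22, a(4)=-50, a(5)=-90, a(6)=-124, a(7)=-168, a(8)=-268, a(9)=-448, a(10)=-696, a(11)=-1032, a(12)=-1568, a(13)=-2464; answer -2464

-2464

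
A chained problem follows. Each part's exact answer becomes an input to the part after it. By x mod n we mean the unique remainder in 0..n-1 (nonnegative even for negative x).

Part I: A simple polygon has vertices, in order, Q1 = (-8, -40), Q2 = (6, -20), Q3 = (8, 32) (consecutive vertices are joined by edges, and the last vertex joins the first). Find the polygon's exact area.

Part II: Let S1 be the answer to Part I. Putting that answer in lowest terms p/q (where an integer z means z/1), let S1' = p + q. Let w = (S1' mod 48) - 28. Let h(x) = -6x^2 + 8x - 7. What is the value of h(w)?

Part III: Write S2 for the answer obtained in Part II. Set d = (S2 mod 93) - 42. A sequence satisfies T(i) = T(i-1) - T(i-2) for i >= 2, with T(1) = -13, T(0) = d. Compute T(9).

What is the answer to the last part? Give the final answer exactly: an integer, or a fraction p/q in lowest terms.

42

Part I: cross terms: (-8*-20 - 6*-40)=400, (6*32 - 8*-20)=352, (8*-40 - -8*32)=-64; twice the area = |688| = 688; area = 344; answer 344
Part II: S1 = 344; threaded value p + q = 345; w = -19; -6*(-19)^2 + 8*(-19)^1 - 7 = (-2166) + (-152) + (-7) = -2325; answer -2325
Part III: S2 = -2325; d = -42; T(2) = 1*(-13) - 1*(-42) = 29; iterating: T(2)=29, T(3)=42, T(4)=13, T(5)=-29, T(6)=-42, T(7)=-13, T(8)=29, T(9)=42; answer 42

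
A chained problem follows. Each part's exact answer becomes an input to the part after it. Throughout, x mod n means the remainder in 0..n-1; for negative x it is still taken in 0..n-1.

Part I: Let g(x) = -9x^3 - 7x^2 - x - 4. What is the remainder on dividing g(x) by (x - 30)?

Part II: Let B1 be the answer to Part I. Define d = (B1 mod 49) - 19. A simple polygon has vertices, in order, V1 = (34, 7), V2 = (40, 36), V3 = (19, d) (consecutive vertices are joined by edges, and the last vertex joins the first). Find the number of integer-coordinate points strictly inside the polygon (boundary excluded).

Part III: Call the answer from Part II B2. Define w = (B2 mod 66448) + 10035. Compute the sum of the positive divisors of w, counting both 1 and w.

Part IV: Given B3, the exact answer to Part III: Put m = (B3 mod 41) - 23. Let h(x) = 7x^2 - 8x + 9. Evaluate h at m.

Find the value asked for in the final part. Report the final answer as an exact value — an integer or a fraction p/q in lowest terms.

Part I: remainder = value at the root: -9*(30)^3 - 7*(30)^2 - 1*(30)^1 - 4 = (-243000) + (-6300) + (-30) + (-4) = -249334; answer -249334
Part II: B1 = -249334; d = 8; cross terms: (34*36 - 40*7)=944, (40*8 - 19*36)=-364, (19*7 - 34*8)=-139; twice the area = |441| = 441; area = 441/2; boundary points = 1 + 7 + 1 = 9; strictly interior points = area - boundary/2 + 1 = 217; answer 217
Part III: B2 = 217; w = 10252; 10252 = 2^2 * 11 * 233; sigma = (1 + 2 + 4) * (1 + 11) * (1 + 233) = 7 * 12 * 234 = 19656; answer 19656
Part IV: B3 = 19656; m = -6; 7*(-6)^2 - 8*(-6)^1 + 9 = (252) + (48) + (9) = 309; answer 309

309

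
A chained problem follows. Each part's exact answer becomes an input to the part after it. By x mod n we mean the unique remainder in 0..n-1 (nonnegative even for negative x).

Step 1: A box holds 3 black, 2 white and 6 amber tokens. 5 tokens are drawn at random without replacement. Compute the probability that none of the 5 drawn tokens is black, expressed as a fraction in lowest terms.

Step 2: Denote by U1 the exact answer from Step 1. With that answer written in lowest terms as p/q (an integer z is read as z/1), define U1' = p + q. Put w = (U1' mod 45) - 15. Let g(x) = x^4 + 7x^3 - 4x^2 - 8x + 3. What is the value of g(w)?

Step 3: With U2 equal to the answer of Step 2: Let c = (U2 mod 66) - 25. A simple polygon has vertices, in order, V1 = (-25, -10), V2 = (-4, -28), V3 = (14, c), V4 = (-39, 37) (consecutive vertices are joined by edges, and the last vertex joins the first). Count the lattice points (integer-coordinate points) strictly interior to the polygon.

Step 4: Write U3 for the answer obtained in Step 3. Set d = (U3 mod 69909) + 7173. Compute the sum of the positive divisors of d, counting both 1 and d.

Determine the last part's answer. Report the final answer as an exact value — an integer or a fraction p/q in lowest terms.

Step 1: total draws C(11,5) = 462; favorable C(8,5) = 56; P = 4/33; answer 4/33
Step 2: U1 = 4/33; threaded value p + q = 37; w = 22; 1*(22)^4 + 7*(22)^3 - 4*(22)^2 - 8*(22)^1 + 3 = (234256) + (74536) + (-1936) + (-176) + (3) = 306683; answer 306683
Step 3: U2 = 306683; c = 22; cross terms: (-25*-28 - -4*-10)=660, (-4*22 - 14*-28)=304, (14*37 - -39*22)=1376, (-39*-10 - -25*37)=1315; twice the area = |3655| = 3655; area = 3655/2; boundary points = 3 + 2 + 1 + 1 = 7; strictly interior points = area - boundary/2 + 1 = 1825; answer 1825
Step 4: U3 = 1825; d = 8998; 8998 = 2 * 11 * 409; sigma = (1 + 2) * (1 + 11) * (1 + 409) = 3 * 12 * 410 = 14760; answer 14760

14760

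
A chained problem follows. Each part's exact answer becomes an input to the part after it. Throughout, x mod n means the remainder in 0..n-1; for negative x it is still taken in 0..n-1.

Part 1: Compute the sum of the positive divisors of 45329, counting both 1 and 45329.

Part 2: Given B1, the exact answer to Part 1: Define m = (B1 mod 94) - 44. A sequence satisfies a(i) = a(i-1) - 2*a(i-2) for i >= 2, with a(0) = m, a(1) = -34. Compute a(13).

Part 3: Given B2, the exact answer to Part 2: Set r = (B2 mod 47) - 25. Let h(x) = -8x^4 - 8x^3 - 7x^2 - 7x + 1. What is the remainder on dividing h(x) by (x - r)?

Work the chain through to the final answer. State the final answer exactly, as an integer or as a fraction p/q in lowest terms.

Part 1: 45329 is prime, so its only divisors are 1 and 45329; sigma = 1 + 45329 = 45330; answer 45330
Part 2: B1 = 45330; m = -22; a(2) = 1*(-34) - 2*(-22) = 10; iterating: a(2)=10, a(3)=78, a(4)=58, a(5)=-98, a(6)=-214, a(7)=-18, a(8)=410, a(9)=446, a(10)=-374, a(11)=-1266, a(12)=-518, a(13)=2014; answer 2014
Part 3: B2 = 2014; r = 15; remainder = value at the root: -8*(15)^4 - 8*(15)^3 - 7*(15)^2 - 7*(15)^1 + 1 = (-405000) + (-27000) + (-1575) + (-105) + (1) = -433679; answer -433679

-433679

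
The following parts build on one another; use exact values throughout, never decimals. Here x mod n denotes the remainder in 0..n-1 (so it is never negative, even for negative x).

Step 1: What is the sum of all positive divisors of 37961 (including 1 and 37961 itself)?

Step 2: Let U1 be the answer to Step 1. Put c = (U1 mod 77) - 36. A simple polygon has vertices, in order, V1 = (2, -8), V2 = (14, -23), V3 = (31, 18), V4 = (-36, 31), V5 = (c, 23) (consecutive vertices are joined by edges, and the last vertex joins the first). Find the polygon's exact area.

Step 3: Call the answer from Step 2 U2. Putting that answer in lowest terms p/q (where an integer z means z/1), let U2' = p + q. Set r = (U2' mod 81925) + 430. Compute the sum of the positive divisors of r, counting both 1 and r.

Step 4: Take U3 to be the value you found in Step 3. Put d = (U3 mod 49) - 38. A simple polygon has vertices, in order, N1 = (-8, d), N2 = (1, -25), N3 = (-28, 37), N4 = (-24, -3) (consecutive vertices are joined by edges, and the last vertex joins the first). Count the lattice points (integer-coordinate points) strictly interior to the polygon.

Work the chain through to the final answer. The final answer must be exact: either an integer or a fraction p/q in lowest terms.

Step 1: 37961 = 7 * 11 * 17 * 29; sigma = (1 + 7) * (1 + 11) * (1 + 17) * (1 + 29) = 8 * 12 * 18 * 30 = 51840; answer 51840
Step 2: U1 = 51840; c = -17; cross terms: (2*-23 - 14*-8)=66, (14*18 - 31*-23)=965, (31*31 - -36*18)=1609, (-36*23 - -17*31)=-301, (-17*-8 - 2*23)=90; twice the area = |2429| = 2429; area = 2429/2; answer 2429/2
Step 3: U2 = 2429/2; threaded value p + q = 2431; r = 2861; 2861 is prime, so its only divisors are 1 and 2861; sigma = 1 + 2861 = 2862; answer 2862
Step 4: U3 = 2862; d = -18; cross terms: (-8*-25 - 1*-18)=218, (1*37 - -28*-25)=-663, (-28*-3 - -24*37)=972, (-24*-18 - -8*-3)=408; twice the area = |935| = 935; area = 935/2; boundary points = 1 + 1 + 4 + 1 = 7; strictly interior points = area - boundary/2 + 1 = 465; answer 465

465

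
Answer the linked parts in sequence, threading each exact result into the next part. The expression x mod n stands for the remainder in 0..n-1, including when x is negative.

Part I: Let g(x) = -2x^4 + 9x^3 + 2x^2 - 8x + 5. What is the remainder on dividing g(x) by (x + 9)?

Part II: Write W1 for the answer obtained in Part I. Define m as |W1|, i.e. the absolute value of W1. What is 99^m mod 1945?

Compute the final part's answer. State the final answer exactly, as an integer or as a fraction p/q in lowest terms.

Part I: remainder = value at the root: -2*(-9)^4 + 9*(-9)^3 + 2*(-9)^2 - 8*(-9)^1 + 5 = (-13122) + (-6561) + (162) + (72) + (5) = -19444; answer -19444
Part II: W1 = -19444; m = 19444; squarings mod 1945: 99^1=99, 99^2=76, 99^4=1886, 99^8=1536, 99^16=11, 99^32=121, 99^64=1026, 99^128=431, 99^256=986, 99^512=1641, 99^1024=1001, 99^2048=326, 99^4096=1246, 99^8192=406, 99^16384=1456; 99^19444 = 99^4 * 99^16 * 99^32 * 99^64 * 99^128 * 99^256 * 99^512 * 99^2048 * 99^16384 = 406 (mod 1945); answer 406

406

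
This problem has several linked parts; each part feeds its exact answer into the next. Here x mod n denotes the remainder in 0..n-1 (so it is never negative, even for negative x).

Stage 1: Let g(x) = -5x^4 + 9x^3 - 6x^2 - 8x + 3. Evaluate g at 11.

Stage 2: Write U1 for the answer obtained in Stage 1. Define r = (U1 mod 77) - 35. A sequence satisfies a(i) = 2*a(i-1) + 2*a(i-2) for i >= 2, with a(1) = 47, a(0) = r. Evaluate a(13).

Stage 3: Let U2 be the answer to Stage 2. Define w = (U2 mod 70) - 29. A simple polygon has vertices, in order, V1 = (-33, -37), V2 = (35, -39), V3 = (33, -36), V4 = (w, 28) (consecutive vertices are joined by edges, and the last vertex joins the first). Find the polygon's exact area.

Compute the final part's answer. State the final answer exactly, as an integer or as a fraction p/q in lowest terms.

Stage 1: -5*(11)^4 + 9*(11)^3 - 6*(11)^2 - 8*(11)^1 + 3 = (-73205) + (11979) + (-726) + (-88) + (3) = -62037; answer -62037
Stage 2: U1 = -62037; r = -10; a(2) = 2*(47) + 2*(-10) = 74; iterating: a(2)=74, a(3)=242, a(4)=632, a(5)=1748, a(6)=4760, a(7)=13016, a(8)=35552, a(9)=97136, a(10)=265376, a(11)=725024, a(12)=1980800, a(13)=5411648; answer 5411648
Stage 3: U2 = 5411648; w = -11; cross terms: (-33*-39 - 35*-37)=2582, (35*-36 - 33*-39)=27, (33*28 - -11*-36)=528, (-11*-37 - -33*28)=1331; twice the area = |4468| = 4468; area = 2234; answer 2234

2234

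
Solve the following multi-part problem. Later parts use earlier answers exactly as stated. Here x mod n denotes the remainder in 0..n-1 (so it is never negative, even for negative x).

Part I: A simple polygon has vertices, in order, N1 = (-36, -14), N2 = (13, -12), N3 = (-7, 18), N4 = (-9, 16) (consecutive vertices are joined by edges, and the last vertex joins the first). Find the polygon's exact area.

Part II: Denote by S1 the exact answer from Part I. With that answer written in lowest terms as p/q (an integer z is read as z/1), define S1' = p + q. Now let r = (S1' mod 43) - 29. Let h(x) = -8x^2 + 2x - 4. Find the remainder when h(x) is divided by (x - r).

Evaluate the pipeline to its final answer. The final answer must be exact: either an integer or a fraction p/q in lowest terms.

-14

Part I: cross terms: (-36*-12 - 13*-14)=614, (13*18 - -7*-12)=150, (-7*16 - -9*18)=50, (-9*-14 - -36*16)=702; twice the area = |1516| = 1516; area = 758; answer 758
Part II: S1 = 758; threaded value p + q = 759; r = -1; remainder = value at the root: -8*(-1)^2 + 2*(-1)^1 - 4 = (-8) + (-2) + (-4) = -14; answer -14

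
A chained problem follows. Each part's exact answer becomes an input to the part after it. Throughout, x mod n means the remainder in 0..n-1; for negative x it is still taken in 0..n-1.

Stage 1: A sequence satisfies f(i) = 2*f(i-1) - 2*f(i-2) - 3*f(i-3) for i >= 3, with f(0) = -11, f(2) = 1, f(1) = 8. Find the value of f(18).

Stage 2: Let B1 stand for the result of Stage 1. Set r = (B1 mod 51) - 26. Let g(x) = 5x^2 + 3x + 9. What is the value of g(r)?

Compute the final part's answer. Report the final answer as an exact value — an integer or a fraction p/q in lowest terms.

2723

Stage 1: f(3) = 2*(1) - 2*(8) - 3*(-11) = 19; iterating: f(3)=19, f(4)=12, f(5)=-17, f(6)=-115, f(7)=-232, f(8)=-183, f(9)=443, f(10)=1948, f(11)=3559, f(12)=1893, f(13)=-9176, f(14)=-32815, f(15)=-52957, f(16)=-12756, f(17)=178847, f(18)=542077; answer 542077
Stage 2: B1 = 542077; r = 23; 5*(23)^2 + 3*(23)^1 + 9 = (2645) + (69) + (9) = 2723; answer 2723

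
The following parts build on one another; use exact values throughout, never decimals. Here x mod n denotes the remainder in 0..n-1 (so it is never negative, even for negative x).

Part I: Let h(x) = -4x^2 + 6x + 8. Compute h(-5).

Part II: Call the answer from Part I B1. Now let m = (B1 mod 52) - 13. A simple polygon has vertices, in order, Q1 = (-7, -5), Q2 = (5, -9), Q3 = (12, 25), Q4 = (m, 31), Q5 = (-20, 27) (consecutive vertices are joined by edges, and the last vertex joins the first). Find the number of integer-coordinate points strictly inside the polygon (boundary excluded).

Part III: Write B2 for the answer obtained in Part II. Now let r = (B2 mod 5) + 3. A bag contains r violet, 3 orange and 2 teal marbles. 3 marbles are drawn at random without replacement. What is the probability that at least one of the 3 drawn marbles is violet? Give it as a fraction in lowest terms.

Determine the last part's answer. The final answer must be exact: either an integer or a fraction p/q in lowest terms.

Part I: -4*(-5)^2 + 6*(-5)^1 + 8 = (-100) + (-30) + (8) = -122; answer -122
Part II: B1 = -122; m = 21; cross terms: (-7*-9 - 5*-5)=88, (5*25 - 12*-9)=233, (12*31 - 21*25)=-153, (21*27 - -20*31)=1187, (-20*-5 - -7*27)=289; twice the area = |1644| = 1644; area = 822; boundary points = 4 + 1 + 3 + 1 + 1 = 10; strictly interior points = area - boundary/2 + 1 = 818; answer 818
Part III: B2 = 818; r = 6; total draws C(11,3) = 165; complement C(5,3) = 10; favorable 165 - 10 = 155; P = 31/33; answer 31/33

31/33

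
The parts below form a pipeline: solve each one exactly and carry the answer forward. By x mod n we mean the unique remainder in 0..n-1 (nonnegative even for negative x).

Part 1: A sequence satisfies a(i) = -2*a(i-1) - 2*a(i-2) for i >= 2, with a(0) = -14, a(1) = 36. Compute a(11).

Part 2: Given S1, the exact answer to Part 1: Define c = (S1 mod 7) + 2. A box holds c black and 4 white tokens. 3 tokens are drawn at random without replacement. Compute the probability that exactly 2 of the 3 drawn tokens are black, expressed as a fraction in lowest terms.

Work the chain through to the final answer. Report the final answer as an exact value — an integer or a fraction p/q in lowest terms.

1/2

Part 1: a(2) = -2*(36) - 2*(-14) = -44; iterating: a(2)=-44, a(3)=16, a(4)=56, a(5)=-144, a(6)=176, a(7)=-64, a(8)=-224, a(9)=576, a(10)=-704, a(11)=256; answer 256
Part 2: S1 = 256; c = 6; total draws C(10,3) = 120; favorable C(6,2)*C(4,1) = 60; P = 1/2; answer 1/2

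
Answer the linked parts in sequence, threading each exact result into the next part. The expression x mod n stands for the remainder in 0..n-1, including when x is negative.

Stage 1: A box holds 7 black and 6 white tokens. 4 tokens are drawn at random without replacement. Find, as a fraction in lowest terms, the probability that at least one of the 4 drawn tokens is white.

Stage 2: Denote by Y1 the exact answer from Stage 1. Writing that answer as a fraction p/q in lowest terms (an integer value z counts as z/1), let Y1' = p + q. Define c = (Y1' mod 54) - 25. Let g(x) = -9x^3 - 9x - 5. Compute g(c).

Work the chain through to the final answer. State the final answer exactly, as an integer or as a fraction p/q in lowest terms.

37003

Stage 1: total draws C(13,4) = 715; complement C(7,4) = 35; favorable 715 - 35 = 680; P = 136/143; answer 136/143
Stage 2: Y1 = 136/143; threaded value p + q = 279; c = -16; -9*(-16)^3 - 9*(-16)^1 - 5 = (36864) + (144) + (-5) = 37003; answer 37003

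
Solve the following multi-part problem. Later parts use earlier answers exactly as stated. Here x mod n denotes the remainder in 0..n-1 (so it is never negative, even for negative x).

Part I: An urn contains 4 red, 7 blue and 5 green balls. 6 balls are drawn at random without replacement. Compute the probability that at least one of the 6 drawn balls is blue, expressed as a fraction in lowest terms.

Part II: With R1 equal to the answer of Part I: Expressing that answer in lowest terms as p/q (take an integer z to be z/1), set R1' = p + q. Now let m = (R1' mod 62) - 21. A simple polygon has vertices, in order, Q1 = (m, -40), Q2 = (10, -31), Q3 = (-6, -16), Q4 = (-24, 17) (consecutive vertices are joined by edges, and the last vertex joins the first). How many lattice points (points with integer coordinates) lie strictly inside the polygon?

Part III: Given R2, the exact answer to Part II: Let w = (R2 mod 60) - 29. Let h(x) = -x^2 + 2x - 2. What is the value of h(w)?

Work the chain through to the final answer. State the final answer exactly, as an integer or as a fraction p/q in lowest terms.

Part I: total draws C(16,6) = 8008; complement C(9,6) = 84; favorable 8008 - 84 = 7924; P = 283/286; answer 283/286
Part II: R1 = 283/286; threaded value p + q = 569; m = -10; cross terms: (-10*-31 - 10*-40)=710, (10*-16 - -6*-31)=-346, (-6*17 - -24*-16)=-486, (-24*-40 - -10*17)=1130; twice the area = |1008| = 1008; area = 504; boundary points = 1 + 1 + 3 + 1 = 6; strictly interior points = area - boundary/2 + 1 = 502; answer 502
Part III: R2 = 502; w = -7; -1*(-7)^2 + 2*(-7)^1 - 2 = (-49) + (-14) + (-2) = -65; answer -65

-65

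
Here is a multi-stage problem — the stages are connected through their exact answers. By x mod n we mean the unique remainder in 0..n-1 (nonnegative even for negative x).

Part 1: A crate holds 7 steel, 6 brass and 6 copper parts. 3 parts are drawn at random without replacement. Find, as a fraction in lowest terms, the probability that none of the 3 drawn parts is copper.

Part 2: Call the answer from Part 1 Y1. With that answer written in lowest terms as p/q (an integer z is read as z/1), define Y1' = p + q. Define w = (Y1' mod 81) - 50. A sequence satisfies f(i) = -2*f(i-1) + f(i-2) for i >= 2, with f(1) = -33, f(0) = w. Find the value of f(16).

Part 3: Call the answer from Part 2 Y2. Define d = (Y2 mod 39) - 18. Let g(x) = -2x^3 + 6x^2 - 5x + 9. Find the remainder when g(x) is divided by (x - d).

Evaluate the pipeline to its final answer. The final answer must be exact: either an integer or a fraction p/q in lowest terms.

-8168

Part 1: total draws C(19,3) = 969; favorable C(13,3) = 286; P = 286/969; answer 286/969
Part 2: Y1 = 286/969; threaded value p + q = 1255; w = -10; f(2) = -2*(-33) + 1*(-10) = 56; iterating: f(2)=56, f(3)=-145, f(4)=346, f(5)=-837, f(6)=2020, f(7)=-4877, f(8)=11774, f(9)=-28425, f(10)=68624, f(11)=-165673, f(12)=399970, f(13)=-965613, f(14)=2331196, f(15)=-5628005, f(16)=13587206; answer 13587206
Part 3: Y2 = 13587206; d = 17; remainder = value at the root: -2*(17)^3 + 6*(17)^2 - 5*(17)^1 + 9 = (-9826) + (1734) + (-85) + (9) = -8168; answer -8168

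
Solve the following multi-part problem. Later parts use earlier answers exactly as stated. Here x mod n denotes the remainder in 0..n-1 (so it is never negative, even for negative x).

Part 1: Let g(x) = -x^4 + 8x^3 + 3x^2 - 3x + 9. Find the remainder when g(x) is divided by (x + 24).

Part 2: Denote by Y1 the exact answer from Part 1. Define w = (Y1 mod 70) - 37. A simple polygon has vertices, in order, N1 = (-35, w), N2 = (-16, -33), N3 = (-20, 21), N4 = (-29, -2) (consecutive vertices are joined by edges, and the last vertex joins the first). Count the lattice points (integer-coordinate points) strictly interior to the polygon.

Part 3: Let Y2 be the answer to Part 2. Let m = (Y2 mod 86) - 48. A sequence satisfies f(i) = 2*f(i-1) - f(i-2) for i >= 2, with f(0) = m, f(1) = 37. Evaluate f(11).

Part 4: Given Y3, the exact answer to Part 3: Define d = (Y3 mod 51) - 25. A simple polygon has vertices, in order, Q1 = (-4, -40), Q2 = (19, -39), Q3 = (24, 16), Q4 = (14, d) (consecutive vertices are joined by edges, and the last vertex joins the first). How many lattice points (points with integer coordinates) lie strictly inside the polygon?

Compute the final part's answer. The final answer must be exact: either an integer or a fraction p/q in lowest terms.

Part 1: remainder = value at the root: -1*(-24)^4 + 8*(-24)^3 + 3*(-24)^2 - 3*(-24)^1 + 9 = (-331776) + (-110592) + (1728) + (72) + (9) = -440559; answer -440559
Part 2: Y1 = -440559; w = -16; cross terms: (-35*-33 - -16*-16)=899, (-16*21 - -20*-33)=-996, (-20*-2 - -29*21)=649, (-29*-16 - -35*-2)=394; twice the area = |946| = 946; area = 473; boundary points = 1 + 2 + 1 + 2 = 6; strictly interior points = area - boundary/2 + 1 = 471; answer 471
Part 3: Y2 = 471; m = -7; f(2) = 2*(37) - 1*(-7) = 81; iterating: f(2)=81, f(3)=125, f(4)=169, f(5)=213, f(6)=257, f(7)=301, f(8)=345, f(9)=389, f(10)=433, f(11)=477; answer 477
Part 4: Y3 = 477; d = -7; cross terms: (-4*-39 - 19*-40)=916, (19*16 - 24*-39)=1240, (24*-7 - 14*16)=-392, (14*-40 - -4*-7)=-588; twice the area = |1176| = 1176; area = 588; boundary points = 1 + 5 + 1 + 3 = 10; strictly interior points = area - boundary/2 + 1 = 584; answer 584

584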